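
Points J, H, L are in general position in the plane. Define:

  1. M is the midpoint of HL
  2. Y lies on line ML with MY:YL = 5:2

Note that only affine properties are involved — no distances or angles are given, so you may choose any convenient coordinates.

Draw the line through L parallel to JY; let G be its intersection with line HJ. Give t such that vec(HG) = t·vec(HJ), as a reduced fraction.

Set J = (0, 0), H = (1, 0), L = (0, 1); any affine frame gives the same invariant.
1. M is the midpoint of HL ⇒ M = (1/2, 1/2)
2. Y lies on line ML with MY:YL = 5:2 ⇒ Y = (1/7, 6/7)
through L parallel to JY: direction (1/7, 6/7); meets HJ at G = (-1/6, 0)
G = H + t·(J−H) with t = 7/6

t = 7/6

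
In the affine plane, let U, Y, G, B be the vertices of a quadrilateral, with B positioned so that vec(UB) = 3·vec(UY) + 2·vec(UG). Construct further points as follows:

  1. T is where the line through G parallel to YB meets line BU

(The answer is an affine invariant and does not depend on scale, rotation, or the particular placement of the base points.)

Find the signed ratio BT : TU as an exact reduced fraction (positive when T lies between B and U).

Choose coordinates U = (0, 0), Y = (1, 0), G = (0, 1), B = (3, 2).
1. T is where the line through G parallel to YB meets line BU ⇒ T = (-3, -2)
T = B + t·(U−B) with t = 2, so BT:TU = t:(1−t) = 2:-1

BT:TU = -2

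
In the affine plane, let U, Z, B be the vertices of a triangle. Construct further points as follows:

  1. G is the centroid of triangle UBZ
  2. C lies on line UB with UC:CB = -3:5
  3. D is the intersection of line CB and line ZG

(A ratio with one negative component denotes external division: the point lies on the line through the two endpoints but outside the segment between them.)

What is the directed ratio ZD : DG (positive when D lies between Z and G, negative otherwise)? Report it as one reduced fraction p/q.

ZD:DG = -3

Work in coordinates with U = (0, 0), Z = (1, 0), B = (0, 1).
1. G is the centroid of triangle UBZ ⇒ G = (1/3, 1/3)
2. C lies on line UB with UC:CB = -3:5 ⇒ C = (0, -3/2)
3. D is the intersection of line CB and line ZG ⇒ D = (0, 1/2)
D = Z + t·(G−Z) with t = 3/2, so ZD:DG = t:(1−t) = 3/2:-1/2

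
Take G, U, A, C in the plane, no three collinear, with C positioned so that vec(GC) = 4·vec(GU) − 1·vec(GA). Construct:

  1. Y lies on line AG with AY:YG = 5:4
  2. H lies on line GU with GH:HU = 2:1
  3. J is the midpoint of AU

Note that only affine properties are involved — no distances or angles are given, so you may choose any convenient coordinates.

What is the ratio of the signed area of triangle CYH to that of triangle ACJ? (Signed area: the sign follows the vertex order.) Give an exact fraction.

[CYH]:[ACJ] = -22/27

Assign G = (0, 0), U = (1, 0), A = (0, 1), C = (4, -1) — the answer is frame-independent, so this choice is without loss of generality.
1. Y lies on line AG with AY:YG = 5:4 ⇒ Y = (0, 4/9)
2. H lies on line GU with GH:HU = 2:1 ⇒ H = (2/3, 0)
3. J is the midpoint of AU ⇒ J = (1/2, 1/2)
2·[CYH] = 22/27, 2·[ACJ] = -1
[CYH]:[ACJ] = 22/27:-1 = -22/27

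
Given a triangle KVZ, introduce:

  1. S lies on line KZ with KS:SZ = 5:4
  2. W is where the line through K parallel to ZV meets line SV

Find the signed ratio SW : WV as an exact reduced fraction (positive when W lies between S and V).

SW:WV = -5/9

Choose coordinates K = (0, 0), V = (1, 0), Z = (0, 1).
1. S lies on line KZ with KS:SZ = 5:4 ⇒ S = (0, 5/9)
2. W is where the line through K parallel to ZV meets line SV ⇒ W = (-5/4, 5/4)
W = S + t·(V−S) with t = -5/4, so SW:WV = t:(1−t) = -5/4:9/4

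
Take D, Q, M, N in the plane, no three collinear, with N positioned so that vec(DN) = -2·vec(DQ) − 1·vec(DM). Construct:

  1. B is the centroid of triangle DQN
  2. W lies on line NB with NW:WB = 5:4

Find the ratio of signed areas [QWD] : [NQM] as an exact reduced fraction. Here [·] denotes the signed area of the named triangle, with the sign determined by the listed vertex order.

[QWD]:[NQM] = -17/108

Set D = (0, 0), Q = (1, 0), M = (0, 1), N = (-2, -1); any affine frame gives the same invariant.
1. B is the centroid of triangle DQN ⇒ B = (-1/3, -1/3)
2. W lies on line NB with NW:WB = 5:4 ⇒ W = (-29/27, -17/27)
2·[QWD] = -17/27, 2·[NQM] = 4
[QWD]:[NQM] = -17/27:4 = -17/108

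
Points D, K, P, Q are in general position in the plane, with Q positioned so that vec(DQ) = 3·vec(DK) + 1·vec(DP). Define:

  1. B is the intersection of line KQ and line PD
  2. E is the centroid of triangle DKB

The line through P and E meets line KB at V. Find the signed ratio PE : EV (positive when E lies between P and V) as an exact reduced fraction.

PE:EV = 8

Assign D = (0, 0), K = (1, 0), P = (0, 1), Q = (3, 1) — the answer is frame-independent, so this choice is without loss of generality.
1. B is the intersection of line KQ and line PD ⇒ B = (0, -1/2)
2. E is the centroid of triangle DKB ⇒ E = (1/3, -1/6)
line PE meets KB at V = (3/8, -5/16)
E = P + t·(V−P) with t = 8/9, so PE:EV = 8/9:1/9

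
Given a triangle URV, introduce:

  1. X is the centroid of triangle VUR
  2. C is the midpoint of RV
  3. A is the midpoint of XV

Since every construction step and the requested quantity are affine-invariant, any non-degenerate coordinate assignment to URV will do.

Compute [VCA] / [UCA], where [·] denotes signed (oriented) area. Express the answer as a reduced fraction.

[VCA]:[UCA] = -1/3

Work in coordinates with U = (0, 0), R = (1, 0), V = (0, 1).
1. X is the centroid of triangle VUR ⇒ X = (1/3, 1/3)
2. C is the midpoint of RV ⇒ C = (1/2, 1/2)
3. A is the midpoint of XV ⇒ A = (1/6, 2/3)
2·[VCA] = -1/12, 2·[UCA] = 1/4
[VCA]:[UCA] = -1/12:1/4 = -1/3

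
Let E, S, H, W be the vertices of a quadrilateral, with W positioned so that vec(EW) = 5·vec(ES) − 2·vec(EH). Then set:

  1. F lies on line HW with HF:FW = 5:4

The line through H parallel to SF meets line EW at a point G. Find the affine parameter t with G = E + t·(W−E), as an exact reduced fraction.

t = -8

Work in coordinates with E = (0, 0), S = (1, 0), H = (0, 1), W = (5, -2).
1. F lies on line HW with HF:FW = 5:4 ⇒ F = (25/9, -2/3)
through H parallel to SF: direction (16/9, -2/3); meets EW at G = (-40, 16)
G = E + t·(W−E) with t = -8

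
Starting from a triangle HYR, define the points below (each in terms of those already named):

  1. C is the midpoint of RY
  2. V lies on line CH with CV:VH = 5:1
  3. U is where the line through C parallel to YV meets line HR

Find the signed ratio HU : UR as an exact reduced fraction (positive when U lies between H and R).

Work in coordinates with H = (0, 0), Y = (1, 0), R = (0, 1).
1. C is the midpoint of RY ⇒ C = (1/2, 1/2)
2. V lies on line CH with CV:VH = 5:1 ⇒ V = (1/12, 1/12)
3. U is where the line through C parallel to YV meets line HR ⇒ U = (0, 6/11)
U = H + t·(R−H) with t = 6/11, so HU:UR = t:(1−t) = 6/11:5/11

HU:UR = 6/5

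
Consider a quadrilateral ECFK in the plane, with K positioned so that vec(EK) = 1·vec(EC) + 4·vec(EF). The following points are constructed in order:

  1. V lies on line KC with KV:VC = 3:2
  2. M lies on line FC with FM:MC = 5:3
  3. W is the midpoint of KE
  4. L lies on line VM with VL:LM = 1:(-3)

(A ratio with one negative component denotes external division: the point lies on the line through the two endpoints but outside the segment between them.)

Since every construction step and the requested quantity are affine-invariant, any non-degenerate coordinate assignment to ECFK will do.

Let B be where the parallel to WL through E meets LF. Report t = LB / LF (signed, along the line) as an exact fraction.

t = 203/93

Assign E = (0, 0), C = (1, 0), F = (0, 1), K = (1, 4) — the answer is frame-independent, so this choice is without loss of generality.
1. V lies on line KC with KV:VC = 3:2 ⇒ V = (1, 8/5)
2. M lies on line FC with FM:MC = 5:3 ⇒ M = (5/8, 3/8)
3. W is the midpoint of KE ⇒ W = (1/2, 2)
4. L lies on line VM with VL:LM = 1:(-3) ⇒ L = (19/16, 177/80)
through E parallel to WL: direction (11/16, 17/80); meets LF at B = (-1045/744, -323/744)
B = L + t·(F−L) with t = 203/93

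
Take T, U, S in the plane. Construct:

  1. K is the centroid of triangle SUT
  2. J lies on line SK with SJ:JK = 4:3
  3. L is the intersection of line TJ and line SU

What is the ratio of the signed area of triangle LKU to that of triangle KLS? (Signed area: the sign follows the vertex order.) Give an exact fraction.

[LKU]:[KLS] = 13/4

Choose coordinates T = (0, 0), U = (1, 0), S = (0, 1).
1. K is the centroid of triangle SUT ⇒ K = (1/3, 1/3)
2. J lies on line SK with SJ:JK = 4:3 ⇒ J = (4/21, 13/21)
3. L is the intersection of line TJ and line SU ⇒ L = (4/17, 13/17)
2·[LKU] = 13/51, 2·[KLS] = 4/51
[LKU]:[KLS] = 13/51:4/51 = 13/4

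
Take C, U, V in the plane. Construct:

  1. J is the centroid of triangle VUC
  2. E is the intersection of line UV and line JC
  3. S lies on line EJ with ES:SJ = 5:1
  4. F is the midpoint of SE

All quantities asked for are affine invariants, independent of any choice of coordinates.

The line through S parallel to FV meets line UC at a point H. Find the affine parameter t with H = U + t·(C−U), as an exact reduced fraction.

t = 15/41

Set C = (0, 0), U = (1, 0), V = (0, 1); any affine frame gives the same invariant.
1. J is the centroid of triangle VUC ⇒ J = (1/3, 1/3)
2. E is the intersection of line UV and line JC ⇒ E = (1/2, 1/2)
3. S lies on line EJ with ES:SJ = 5:1 ⇒ S = (13/36, 13/36)
4. F is the midpoint of SE ⇒ F = (31/72, 31/72)
through S parallel to FV: direction (-31/72, 41/72); meets UC at H = (26/41, 0)
H = U + t·(C−U) with t = 15/41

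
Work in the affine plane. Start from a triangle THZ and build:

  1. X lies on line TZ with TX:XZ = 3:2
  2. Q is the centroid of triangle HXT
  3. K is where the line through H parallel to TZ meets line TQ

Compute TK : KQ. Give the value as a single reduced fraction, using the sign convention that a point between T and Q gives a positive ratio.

TK:KQ = -3/2

Set T = (0, 0), H = (1, 0), Z = (0, 1); any affine frame gives the same invariant.
1. X lies on line TZ with TX:XZ = 3:2 ⇒ X = (0, 3/5)
2. Q is the centroid of triangle HXT ⇒ Q = (1/3, 1/5)
3. K is where the line through H parallel to TZ meets line TQ ⇒ K = (1, 3/5)
K = T + t·(Q−T) with t = 3, so TK:KQ = t:(1−t) = 3:-2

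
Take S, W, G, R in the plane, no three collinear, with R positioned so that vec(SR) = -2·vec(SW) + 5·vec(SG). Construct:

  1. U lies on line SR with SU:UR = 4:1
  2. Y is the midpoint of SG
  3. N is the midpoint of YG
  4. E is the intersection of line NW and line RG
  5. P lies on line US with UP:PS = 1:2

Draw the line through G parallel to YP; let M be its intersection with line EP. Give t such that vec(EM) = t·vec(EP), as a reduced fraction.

Set S = (0, 0), W = (1, 0), G = (0, 1), R = (-2, 5); any affine frame gives the same invariant.
1. U lies on line SR with SU:UR = 4:1 ⇒ U = (-8/5, 4)
2. Y is the midpoint of SG ⇒ Y = (0, 1/2)
3. N is the midpoint of YG ⇒ N = (0, 3/4)
4. E is the intersection of line NW and line RG ⇒ E = (1/5, 3/5)
5. P lies on line US with UP:PS = 1:2 ⇒ P = (-16/15, 8/3)
through G parallel to YP: direction (-16/15, 13/6); meets EP at M = (224/1215, 152/243)
M = E + t·(P−E) with t = 1/81

t = 1/81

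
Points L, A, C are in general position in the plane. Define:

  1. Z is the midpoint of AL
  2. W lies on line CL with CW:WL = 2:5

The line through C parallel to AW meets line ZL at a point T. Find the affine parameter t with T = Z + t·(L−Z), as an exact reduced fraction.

t = -9/5

Work in coordinates with L = (0, 0), A = (1, 0), C = (0, 1).
1. Z is the midpoint of AL ⇒ Z = (1/2, 0)
2. W lies on line CL with CW:WL = 2:5 ⇒ W = (0, 5/7)
through C parallel to AW: direction (-1, 5/7); meets ZL at T = (7/5, 0)
T = Z + t·(L−Z) with t = -9/5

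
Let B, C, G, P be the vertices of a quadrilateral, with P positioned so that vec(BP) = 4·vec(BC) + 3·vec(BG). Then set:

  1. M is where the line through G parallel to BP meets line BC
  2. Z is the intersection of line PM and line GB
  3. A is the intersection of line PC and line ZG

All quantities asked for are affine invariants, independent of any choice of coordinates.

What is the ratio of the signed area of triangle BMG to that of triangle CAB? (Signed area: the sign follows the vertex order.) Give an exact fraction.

[BMG]:[CAB] = 4/3

Work in coordinates with B = (0, 0), C = (1, 0), G = (0, 1), P = (4, 3).
1. M is where the line through G parallel to BP meets line BC ⇒ M = (-4/3, 0)
2. Z is the intersection of line PM and line GB ⇒ Z = (0, 3/4)
3. A is the intersection of line PC and line ZG ⇒ A = (0, -1)
2·[BMG] = -4/3, 2·[CAB] = -1
[BMG]:[CAB] = -4/3:-1 = 4/3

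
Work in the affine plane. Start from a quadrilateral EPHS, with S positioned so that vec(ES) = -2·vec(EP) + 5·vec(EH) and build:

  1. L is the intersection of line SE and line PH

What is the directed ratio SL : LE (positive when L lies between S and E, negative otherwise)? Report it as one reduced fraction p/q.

Work in coordinates with E = (0, 0), P = (1, 0), H = (0, 1), S = (-2, 5).
1. L is the intersection of line SE and line PH ⇒ L = (-2/3, 5/3)
L = S + t·(E−S) with t = 2/3, so SL:LE = t:(1−t) = 2/3:1/3

SL:LE = 2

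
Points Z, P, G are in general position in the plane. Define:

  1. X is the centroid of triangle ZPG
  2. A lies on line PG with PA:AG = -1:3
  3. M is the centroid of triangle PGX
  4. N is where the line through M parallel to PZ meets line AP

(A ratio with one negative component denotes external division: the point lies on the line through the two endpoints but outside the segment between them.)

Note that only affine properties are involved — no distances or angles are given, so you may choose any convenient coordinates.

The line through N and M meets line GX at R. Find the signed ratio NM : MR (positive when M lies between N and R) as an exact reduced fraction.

Work in coordinates with Z = (0, 0), P = (1, 0), G = (0, 1).
1. X is the centroid of triangle ZPG ⇒ X = (1/3, 1/3)
2. A lies on line PG with PA:AG = -1:3 ⇒ A = (3/2, -1/2)
3. M is the centroid of triangle PGX ⇒ M = (4/9, 4/9)
4. N is where the line through M parallel to PZ meets line AP ⇒ N = (5/9, 4/9)
line NM meets GX at R = (5/18, 4/9)
M = N + t·(R−N) with t = 2/5, so NM:MR = 2/5:3/5

NM:MR = 2/3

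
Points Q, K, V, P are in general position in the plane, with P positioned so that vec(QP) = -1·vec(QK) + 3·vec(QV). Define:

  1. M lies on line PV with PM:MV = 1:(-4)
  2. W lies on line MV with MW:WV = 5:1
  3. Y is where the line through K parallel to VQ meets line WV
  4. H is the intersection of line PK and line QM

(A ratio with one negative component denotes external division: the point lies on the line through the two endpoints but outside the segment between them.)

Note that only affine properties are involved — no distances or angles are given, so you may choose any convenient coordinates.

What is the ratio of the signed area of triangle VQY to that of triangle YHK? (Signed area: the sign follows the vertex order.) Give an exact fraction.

[VQY]:[YHK] = -5/11

Set Q = (0, 0), K = (1, 0), V = (0, 1), P = (-1, 3); any affine frame gives the same invariant.
1. M lies on line PV with PM:MV = 1:(-4) ⇒ M = (-4/3, 11/3)
2. W lies on line MV with MW:WV = 5:1 ⇒ W = (-2/9, 13/9)
3. Y is where the line through K parallel to VQ meets line WV ⇒ Y = (1, -1)
4. H is the intersection of line PK and line QM ⇒ H = (-6/5, 33/10)
2·[VQY] = 1, 2·[YHK] = -11/5
[VQY]:[YHK] = 1:-11/5 = -5/11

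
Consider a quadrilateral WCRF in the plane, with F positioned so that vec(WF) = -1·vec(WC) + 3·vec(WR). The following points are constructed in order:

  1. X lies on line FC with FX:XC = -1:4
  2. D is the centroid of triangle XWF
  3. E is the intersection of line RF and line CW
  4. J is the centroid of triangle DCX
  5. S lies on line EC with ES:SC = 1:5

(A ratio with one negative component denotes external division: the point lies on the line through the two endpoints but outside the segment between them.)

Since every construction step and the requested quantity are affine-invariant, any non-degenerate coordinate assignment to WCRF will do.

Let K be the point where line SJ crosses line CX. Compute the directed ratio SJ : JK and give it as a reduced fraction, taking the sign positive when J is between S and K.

SJ:JK = 11/4

Assign W = (0, 0), C = (1, 0), R = (0, 1), F = (-1, 3) — the answer is frame-independent, so this choice is without loss of generality.
1. X lies on line FC with FX:XC = -1:4 ⇒ X = (-5/3, 4)
2. D is the centroid of triangle XWF ⇒ D = (-8/9, 7/3)
3. E is the intersection of line RF and line CW ⇒ E = (1/2, 0)
4. J is the centroid of triangle DCX ⇒ J = (-14/27, 19/9)
5. S lies on line EC with ES:SC = 1:5 ⇒ S = (7/12, 0)
line SJ meets CX at K = (-91/99, 95/33)
J = S + t·(K−S) with t = 11/15, so SJ:JK = 11/15:4/15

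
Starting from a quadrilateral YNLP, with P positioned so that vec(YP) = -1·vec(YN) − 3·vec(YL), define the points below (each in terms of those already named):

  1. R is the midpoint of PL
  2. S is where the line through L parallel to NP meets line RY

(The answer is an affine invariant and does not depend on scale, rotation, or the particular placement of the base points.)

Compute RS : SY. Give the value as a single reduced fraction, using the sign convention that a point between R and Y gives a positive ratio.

Choose coordinates Y = (0, 0), N = (1, 0), L = (0, 1), P = (-1, -3).
1. R is the midpoint of PL ⇒ R = (-1/2, -1)
2. S is where the line through L parallel to NP meets line RY ⇒ S = (2, 4)
S = R + t·(Y−R) with t = 5, so RS:SY = t:(1−t) = 5:-4

RS:SY = -5/4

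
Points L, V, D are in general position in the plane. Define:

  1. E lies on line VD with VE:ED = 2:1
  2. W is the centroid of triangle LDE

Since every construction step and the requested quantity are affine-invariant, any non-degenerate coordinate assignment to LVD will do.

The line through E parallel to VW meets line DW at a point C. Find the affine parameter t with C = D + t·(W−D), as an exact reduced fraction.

Work in coordinates with L = (0, 0), V = (1, 0), D = (0, 1).
1. E lies on line VD with VE:ED = 2:1 ⇒ E = (1/3, 2/3)
2. W is the centroid of triangle LDE ⇒ W = (1/9, 5/9)
through E parallel to VW: direction (-8/9, 5/9); meets DW at C = (1/27, 23/27)
C = D + t·(W−D) with t = 1/3

t = 1/3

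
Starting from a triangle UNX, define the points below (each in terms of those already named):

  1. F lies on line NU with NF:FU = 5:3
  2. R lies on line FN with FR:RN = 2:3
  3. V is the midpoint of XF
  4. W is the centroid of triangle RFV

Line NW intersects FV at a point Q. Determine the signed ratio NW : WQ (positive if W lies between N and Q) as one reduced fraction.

Assign U = (0, 0), N = (1, 0), X = (0, 1) — the answer is frame-independent, so this choice is without loss of generality.
1. F lies on line NU with NF:FU = 5:3 ⇒ F = (3/8, 0)
2. R lies on line FN with FR:RN = 2:3 ⇒ R = (5/8, 0)
3. V is the midpoint of XF ⇒ V = (3/16, 1/2)
4. W is the centroid of triangle RFV ⇒ W = (19/48, 1/6)
line NW meets FV at Q = (63/208, 5/26)
W = N + t·(Q−N) with t = 13/15, so NW:WQ = 13/15:2/15

NW:WQ = 13/2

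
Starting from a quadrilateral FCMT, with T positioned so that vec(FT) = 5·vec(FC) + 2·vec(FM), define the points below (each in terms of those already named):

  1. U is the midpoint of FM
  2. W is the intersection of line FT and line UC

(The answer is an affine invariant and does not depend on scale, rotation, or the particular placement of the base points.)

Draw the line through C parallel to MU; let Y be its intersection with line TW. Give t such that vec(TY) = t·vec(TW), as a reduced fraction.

Assign F = (0, 0), C = (1, 0), M = (0, 1), T = (5, 2) — the answer is frame-independent, so this choice is without loss of generality.
1. U is the midpoint of FM ⇒ U = (0, 1/2)
2. W is the intersection of line FT and line UC ⇒ W = (5/9, 2/9)
through C parallel to MU: direction (0, -1/2); meets TW at Y = (1, 2/5)
Y = T + t·(W−T) with t = 9/10

t = 9/10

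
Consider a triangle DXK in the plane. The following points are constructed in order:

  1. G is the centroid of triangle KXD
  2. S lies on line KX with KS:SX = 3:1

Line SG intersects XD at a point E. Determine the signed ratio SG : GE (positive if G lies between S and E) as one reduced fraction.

SG:GE = -1/4

Choose coordinates D = (0, 0), X = (1, 0), K = (0, 1).
1. G is the centroid of triangle KXD ⇒ G = (1/3, 1/3)
2. S lies on line KX with KS:SX = 3:1 ⇒ S = (3/4, 1/4)
line SG meets XD at E = (2, 0)
G = S + t·(E−S) with t = -1/3, so SG:GE = -1/3:4/3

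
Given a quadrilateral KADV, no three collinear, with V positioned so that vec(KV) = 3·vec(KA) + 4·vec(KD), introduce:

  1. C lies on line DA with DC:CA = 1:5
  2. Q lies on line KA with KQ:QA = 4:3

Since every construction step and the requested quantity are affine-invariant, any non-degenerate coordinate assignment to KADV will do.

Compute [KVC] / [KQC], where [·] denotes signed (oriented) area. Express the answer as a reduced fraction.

[KVC]:[KQC] = 77/20

Assign K = (0, 0), A = (1, 0), D = (0, 1), V = (3, 4) — the answer is frame-independent, so this choice is without loss of generality.
1. C lies on line DA with DC:CA = 1:5 ⇒ C = (1/6, 5/6)
2. Q lies on line KA with KQ:QA = 4:3 ⇒ Q = (4/7, 0)
2·[KVC] = 11/6, 2·[KQC] = 10/21
[KVC]:[KQC] = 11/6:10/21 = 77/20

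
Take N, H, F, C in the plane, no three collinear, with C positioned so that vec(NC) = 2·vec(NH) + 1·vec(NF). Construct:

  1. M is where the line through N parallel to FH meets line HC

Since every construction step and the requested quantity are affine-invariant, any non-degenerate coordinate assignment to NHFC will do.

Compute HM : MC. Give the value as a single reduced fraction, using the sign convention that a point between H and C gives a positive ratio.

HM:MC = -1/3

Choose coordinates N = (0, 0), H = (1, 0), F = (0, 1), C = (2, 1).
1. M is where the line through N parallel to FH meets line HC ⇒ M = (1/2, -1/2)
M = H + t·(C−H) with t = -1/2, so HM:MC = t:(1−t) = -1/2:3/2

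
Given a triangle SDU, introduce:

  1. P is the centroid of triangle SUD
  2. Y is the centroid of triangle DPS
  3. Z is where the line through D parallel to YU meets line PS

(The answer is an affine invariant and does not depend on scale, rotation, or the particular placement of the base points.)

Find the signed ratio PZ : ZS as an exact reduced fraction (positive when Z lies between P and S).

Work in coordinates with S = (0, 0), D = (1, 0), U = (0, 1).
1. P is the centroid of triangle SUD ⇒ P = (1/3, 1/3)
2. Y is the centroid of triangle DPS ⇒ Y = (4/9, 1/9)
3. Z is where the line through D parallel to YU meets line PS ⇒ Z = (2/3, 2/3)
Z = P + t·(S−P) with t = -1, so PZ:ZS = t:(1−t) = -1:2

PZ:ZS = -1/2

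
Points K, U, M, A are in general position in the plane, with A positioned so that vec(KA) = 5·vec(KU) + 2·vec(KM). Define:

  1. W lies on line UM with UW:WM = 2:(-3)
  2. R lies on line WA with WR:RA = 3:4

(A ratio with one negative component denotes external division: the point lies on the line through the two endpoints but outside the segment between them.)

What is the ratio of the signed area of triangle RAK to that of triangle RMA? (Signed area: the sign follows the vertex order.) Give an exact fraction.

[RAK]:[RMA] = -8/9

Work in coordinates with K = (0, 0), U = (1, 0), M = (0, 1), A = (5, 2).
1. W lies on line UM with UW:WM = 2:(-3) ⇒ W = (3, -2)
2. R lies on line WA with WR:RA = 3:4 ⇒ R = (27/7, -2/7)
2·[RAK] = 64/7, 2·[RMA] = -72/7
[RAK]:[RMA] = 64/7:-72/7 = -8/9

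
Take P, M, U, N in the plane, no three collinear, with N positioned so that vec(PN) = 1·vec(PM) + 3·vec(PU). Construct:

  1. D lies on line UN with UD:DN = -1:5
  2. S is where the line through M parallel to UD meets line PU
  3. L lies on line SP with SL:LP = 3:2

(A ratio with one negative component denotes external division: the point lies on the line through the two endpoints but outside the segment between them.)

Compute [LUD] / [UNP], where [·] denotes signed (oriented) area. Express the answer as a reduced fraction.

Set P = (0, 0), M = (1, 0), U = (0, 1), N = (1, 3); any affine frame gives the same invariant.
1. D lies on line UN with UD:DN = -1:5 ⇒ D = (-1/4, 1/2)
2. S is where the line through M parallel to UD meets line PU ⇒ S = (0, -2)
3. L lies on line SP with SL:LP = 3:2 ⇒ L = (0, -4/5)
2·[LUD] = 9/20, 2·[UNP] = -1
[LUD]:[UNP] = 9/20:-1 = -9/20

[LUD]:[UNP] = -9/20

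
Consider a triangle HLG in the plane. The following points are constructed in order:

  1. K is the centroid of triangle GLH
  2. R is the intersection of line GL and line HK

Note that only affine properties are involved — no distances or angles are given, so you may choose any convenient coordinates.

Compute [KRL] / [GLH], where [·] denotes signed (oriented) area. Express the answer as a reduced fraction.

Choose coordinates H = (0, 0), L = (1, 0), G = (0, 1).
1. K is the centroid of triangle GLH ⇒ K = (1/3, 1/3)
2. R is the intersection of line GL and line HK ⇒ R = (1/2, 1/2)
2·[KRL] = -1/6, 2·[GLH] = -1
[KRL]:[GLH] = -1/6:-1 = 1/6

[KRL]:[GLH] = 1/6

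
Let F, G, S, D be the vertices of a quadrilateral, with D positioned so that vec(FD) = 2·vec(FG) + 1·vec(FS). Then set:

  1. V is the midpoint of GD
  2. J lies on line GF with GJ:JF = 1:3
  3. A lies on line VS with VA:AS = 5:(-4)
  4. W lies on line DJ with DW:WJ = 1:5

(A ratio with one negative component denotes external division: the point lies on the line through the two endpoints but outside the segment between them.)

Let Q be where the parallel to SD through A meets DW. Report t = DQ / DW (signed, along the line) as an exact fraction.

t = -12

Choose coordinates F = (0, 0), G = (1, 0), S = (0, 1), D = (2, 1).
1. V is the midpoint of GD ⇒ V = (3/2, 1/2)
2. J lies on line GF with GJ:JF = 1:3 ⇒ J = (3/4, 0)
3. A lies on line VS with VA:AS = 5:(-4) ⇒ A = (-6, 3)
4. W lies on line DJ with DW:WJ = 1:5 ⇒ W = (43/24, 5/6)
through A parallel to SD: direction (2, 0); meets DW at Q = (9/2, 3)
Q = D + t·(W−D) with t = -12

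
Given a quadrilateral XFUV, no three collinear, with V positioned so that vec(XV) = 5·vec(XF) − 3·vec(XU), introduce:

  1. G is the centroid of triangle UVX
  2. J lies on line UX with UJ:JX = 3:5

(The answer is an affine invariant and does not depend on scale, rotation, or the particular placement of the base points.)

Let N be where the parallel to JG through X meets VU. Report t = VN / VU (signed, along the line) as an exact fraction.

Assign X = (0, 0), F = (1, 0), U = (0, 1), V = (5, -3) — the answer is frame-independent, so this choice is without loss of generality.
1. G is the centroid of triangle UVX ⇒ G = (5/3, -2/3)
2. J lies on line UX with UJ:JX = 3:5 ⇒ J = (0, 5/8)
through X parallel to JG: direction (5/3, -31/24); meets VU at N = (40, -31)
N = V + t·(U−V) with t = -7

t = -7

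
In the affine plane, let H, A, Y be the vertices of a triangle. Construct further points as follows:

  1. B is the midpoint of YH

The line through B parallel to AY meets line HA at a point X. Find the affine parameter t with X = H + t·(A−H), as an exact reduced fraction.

t = 1/2

Choose coordinates H = (0, 0), A = (1, 0), Y = (0, 1).
1. B is the midpoint of YH ⇒ B = (0, 1/2)
through B parallel to AY: direction (-1, 1); meets HA at X = (1/2, 0)
X = H + t·(A−H) with t = 1/2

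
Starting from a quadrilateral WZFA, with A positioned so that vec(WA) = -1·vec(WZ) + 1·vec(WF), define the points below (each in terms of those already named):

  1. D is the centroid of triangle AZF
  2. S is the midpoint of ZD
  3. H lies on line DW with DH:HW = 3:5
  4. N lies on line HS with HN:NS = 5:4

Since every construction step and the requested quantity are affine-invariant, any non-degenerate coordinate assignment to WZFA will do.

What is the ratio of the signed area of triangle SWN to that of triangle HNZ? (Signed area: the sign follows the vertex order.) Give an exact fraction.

Assign W = (0, 0), Z = (1, 0), F = (0, 1), A = (-1, 1) — the answer is frame-independent, so this choice is without loss of generality.
1. D is the centroid of triangle AZF ⇒ D = (0, 2/3)
2. S is the midpoint of ZD ⇒ S = (1/2, 1/3)
3. H lies on line DW with DH:HW = 3:5 ⇒ H = (0, 5/12)
4. N lies on line HS with HN:NS = 5:4 ⇒ N = (5/18, 10/27)
2·[SWN] = -5/54, 2·[HNZ] = -5/72
[SWN]:[HNZ] = -5/54:-5/72 = 4/3

[SWN]:[HNZ] = 4/3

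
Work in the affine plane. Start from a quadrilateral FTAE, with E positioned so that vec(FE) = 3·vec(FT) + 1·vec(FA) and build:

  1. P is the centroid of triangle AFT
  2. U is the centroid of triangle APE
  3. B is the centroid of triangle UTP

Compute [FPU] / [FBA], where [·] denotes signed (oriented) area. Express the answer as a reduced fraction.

Choose coordinates F = (0, 0), T = (1, 0), A = (0, 1), E = (3, 1).
1. P is the centroid of triangle AFT ⇒ P = (1/3, 1/3)
2. U is the centroid of triangle APE ⇒ U = (10/9, 7/9)
3. B is the centroid of triangle UTP ⇒ B = (22/27, 10/27)
2·[FPU] = -1/9, 2·[FBA] = 22/27
[FPU]:[FBA] = -1/9:22/27 = -3/22

[FPU]:[FBA] = -3/22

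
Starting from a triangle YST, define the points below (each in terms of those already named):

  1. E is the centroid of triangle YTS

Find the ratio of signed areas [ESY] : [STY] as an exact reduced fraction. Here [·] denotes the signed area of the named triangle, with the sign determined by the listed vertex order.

Assign Y = (0, 0), S = (1, 0), T = (0, 1) — the answer is frame-independent, so this choice is without loss of generality.
1. E is the centroid of triangle YTS ⇒ E = (1/3, 1/3)
2·[ESY] = -1/3, 2·[STY] = 1
[ESY]:[STY] = -1/3:1 = -1/3

[ESY]:[STY] = -1/3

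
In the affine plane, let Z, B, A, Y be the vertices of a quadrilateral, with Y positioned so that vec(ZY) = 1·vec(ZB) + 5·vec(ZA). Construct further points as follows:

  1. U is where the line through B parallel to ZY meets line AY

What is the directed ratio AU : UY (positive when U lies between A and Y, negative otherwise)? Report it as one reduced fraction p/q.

Assign Z = (0, 0), B = (1, 0), A = (0, 1), Y = (1, 5) — the answer is frame-independent, so this choice is without loss of generality.
1. U is where the line through B parallel to ZY meets line AY ⇒ U = (6, 25)
U = A + t·(Y−A) with t = 6, so AU:UY = t:(1−t) = 6:-5

AU:UY = -6/5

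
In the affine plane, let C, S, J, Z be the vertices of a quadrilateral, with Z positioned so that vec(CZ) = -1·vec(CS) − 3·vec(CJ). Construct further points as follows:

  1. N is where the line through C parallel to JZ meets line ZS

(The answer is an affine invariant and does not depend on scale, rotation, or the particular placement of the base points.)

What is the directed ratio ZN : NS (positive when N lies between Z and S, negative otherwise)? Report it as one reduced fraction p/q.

ZN:NS = 1/4

Set C = (0, 0), S = (1, 0), J = (0, 1), Z = (-1, -3); any affine frame gives the same invariant.
1. N is where the line through C parallel to JZ meets line ZS ⇒ N = (-3/5, -12/5)
N = Z + t·(S−Z) with t = 1/5, so ZN:NS = t:(1−t) = 1/5:4/5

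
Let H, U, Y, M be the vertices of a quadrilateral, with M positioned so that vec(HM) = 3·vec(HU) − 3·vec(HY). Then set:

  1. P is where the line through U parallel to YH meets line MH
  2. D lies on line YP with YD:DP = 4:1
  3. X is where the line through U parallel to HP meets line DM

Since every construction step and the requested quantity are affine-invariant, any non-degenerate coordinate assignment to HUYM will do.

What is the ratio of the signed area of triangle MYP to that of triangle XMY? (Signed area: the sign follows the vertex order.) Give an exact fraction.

Assign H = (0, 0), U = (1, 0), Y = (0, 1), M = (3, -3) — the answer is frame-independent, so this choice is without loss of generality.
1. P is where the line through U parallel to YH meets line MH ⇒ P = (1, -1)
2. D lies on line YP with YD:DP = 4:1 ⇒ D = (4/5, -3/5)
3. X is where the line through U parallel to HP meets line DM ⇒ X = (-8, 9)
2·[MYP] = 2, 2·[XMY] = 8
[MYP]:[XMY] = 2:8 = 1/4

[MYP]:[XMY] = 1/4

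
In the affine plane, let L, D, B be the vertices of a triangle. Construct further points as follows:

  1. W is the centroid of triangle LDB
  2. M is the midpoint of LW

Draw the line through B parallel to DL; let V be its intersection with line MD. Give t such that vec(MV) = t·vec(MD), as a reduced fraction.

Work in coordinates with L = (0, 0), D = (1, 0), B = (0, 1).
1. W is the centroid of triangle LDB ⇒ W = (1/3, 1/3)
2. M is the midpoint of LW ⇒ M = (1/6, 1/6)
through B parallel to DL: direction (-1, 0); meets MD at V = (-4, 1)
V = M + t·(D−M) with t = -5

t = -5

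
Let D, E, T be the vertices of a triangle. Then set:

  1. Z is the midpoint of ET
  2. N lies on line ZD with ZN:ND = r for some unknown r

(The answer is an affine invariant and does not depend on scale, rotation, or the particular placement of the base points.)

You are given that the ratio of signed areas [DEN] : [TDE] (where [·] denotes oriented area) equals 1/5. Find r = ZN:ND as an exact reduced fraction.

Set D = (0, 0), E = (1, 0), T = (0, 1); any affine frame gives the same invariant.
1. Z is the midpoint of ET ⇒ Z = (1/2, 1/2)
2. With ZN:ND = r, write λ = r/(r+1) so N = Z + λ·(D−Z); N is affine-linear in λ
Every point depending on N is an affine combination of N and λ-independent points, so each such coordinate is linear in λ; the λ² term in each signed area is a multiple of (D−Z)×(D−Z) = 0, so 2·[DEN] and 2·[TDE] are each linear in λ. Evaluating at λ=0 and λ=1:
  2·[DEN] = -1/2·λ + 1/2,   2·[TDE] = 1
So [DEN]:[TDE] = (-1/2·λ + 1/2) / (1). Setting this equal to 1/5:
  -1/2·λ + 1/2 = 1/5·(1)  ⇒  λ = 3/5
Then r = λ/(1−λ) = (3/5)/(2/5) = 3/2. Check: with r = 3/2, N = (1/5, 1/5) and [DEN]:[TDE] = 1/5 as required.

r = 3/2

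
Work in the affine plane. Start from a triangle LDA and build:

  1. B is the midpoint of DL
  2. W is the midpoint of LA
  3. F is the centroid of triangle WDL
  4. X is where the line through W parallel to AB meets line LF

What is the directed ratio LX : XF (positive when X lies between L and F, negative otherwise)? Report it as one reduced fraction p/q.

Choose coordinates L = (0, 0), D = (1, 0), A = (0, 1).
1. B is the midpoint of DL ⇒ B = (1/2, 0)
2. W is the midpoint of LA ⇒ W = (0, 1/2)
3. F is the centroid of triangle WDL ⇒ F = (1/3, 1/6)
4. X is where the line through W parallel to AB meets line LF ⇒ X = (1/5, 1/10)
X = L + t·(F−L) with t = 3/5, so LX:XF = t:(1−t) = 3/5:2/5

LX:XF = 3/2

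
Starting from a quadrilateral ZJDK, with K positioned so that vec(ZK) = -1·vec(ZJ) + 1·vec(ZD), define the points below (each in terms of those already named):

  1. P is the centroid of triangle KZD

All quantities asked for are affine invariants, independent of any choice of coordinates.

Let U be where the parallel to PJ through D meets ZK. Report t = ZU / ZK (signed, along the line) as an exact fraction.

Set Z = (0, 0), J = (1, 0), D = (0, 1), K = (-1, 1); any affine frame gives the same invariant.
1. P is the centroid of triangle KZD ⇒ P = (-1/3, 2/3)
through D parallel to PJ: direction (4/3, -2/3); meets ZK at U = (-2, 2)
U = Z + t·(K−Z) with t = 2

t = 2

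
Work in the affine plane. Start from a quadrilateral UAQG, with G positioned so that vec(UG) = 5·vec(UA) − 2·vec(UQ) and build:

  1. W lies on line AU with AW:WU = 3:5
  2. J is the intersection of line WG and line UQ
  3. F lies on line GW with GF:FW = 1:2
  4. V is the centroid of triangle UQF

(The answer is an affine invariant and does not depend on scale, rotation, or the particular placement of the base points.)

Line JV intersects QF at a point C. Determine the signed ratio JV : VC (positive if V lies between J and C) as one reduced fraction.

JV:VC = 8/7

Assign U = (0, 0), A = (1, 0), Q = (0, 1), G = (5, -2) — the answer is frame-independent, so this choice is without loss of generality.
1. W lies on line AU with AW:WU = 3:5 ⇒ W = (5/8, 0)
2. J is the intersection of line WG and line UQ ⇒ J = (0, 2/7)
3. F lies on line GW with GF:FW = 1:2 ⇒ F = (85/24, -4/3)
4. V is the centroid of triangle UQF ⇒ V = (85/72, -1/9)
line JV meets QF at C = (425/192, -11/24)
V = J + t·(C−J) with t = 8/15, so JV:VC = 8/15:7/15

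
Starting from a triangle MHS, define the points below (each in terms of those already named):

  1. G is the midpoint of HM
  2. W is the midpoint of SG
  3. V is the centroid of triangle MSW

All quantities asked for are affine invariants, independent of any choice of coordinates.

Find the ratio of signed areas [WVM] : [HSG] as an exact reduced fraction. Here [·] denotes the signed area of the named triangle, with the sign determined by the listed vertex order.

Assign M = (0, 0), H = (1, 0), S = (0, 1) — the answer is frame-independent, so this choice is without loss of generality.
1. G is the midpoint of HM ⇒ G = (1/2, 0)
2. W is the midpoint of SG ⇒ W = (1/4, 1/2)
3. V is the centroid of triangle MSW ⇒ V = (1/12, 1/2)
2·[WVM] = 1/12, 2·[HSG] = 1/2
[WVM]:[HSG] = 1/12:1/2 = 1/6

[WVM]:[HSG] = 1/6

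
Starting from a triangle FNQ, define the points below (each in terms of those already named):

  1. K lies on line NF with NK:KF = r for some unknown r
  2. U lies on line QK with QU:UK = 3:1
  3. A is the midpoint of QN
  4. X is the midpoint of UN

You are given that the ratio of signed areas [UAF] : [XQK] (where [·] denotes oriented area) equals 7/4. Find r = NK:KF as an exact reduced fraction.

Assign F = (0, 0), N = (1, 0), Q = (0, 1) — the answer is frame-independent, so this choice is without loss of generality.
1. With NK:KF = r, write λ = r/(r+1) so K = N + λ·(F−N); K is affine-linear in λ
2. U lies on line QK with QU:UK = 3:1 ⇒ U is an affine combination of earlier points and hence also affine-linear in λ
3. A is the midpoint of QN ⇒ A = (1/2, 1/2)
4. X is the midpoint of UN ⇒ X is an affine combination of earlier points and hence also affine-linear in λ
Every point depending on K is an affine combination of K and λ-independent points, so each such coordinate is linear in λ; the λ² term in each signed area is a multiple of (F−N)×(F−N) = 0, so 2·[UAF] and 2·[XQK] are each linear in λ. Evaluating at λ=0 and λ=1:
  2·[UAF] = -3/8·λ + 1/4,   2·[XQK] = 1/2·λ
So [UAF]:[XQK] = (-3/8·λ + 1/4) / (1/2·λ). Setting this equal to 7/4:
  -3/8·λ + 1/4 = 7/4·(1/2·λ)  ⇒  λ = 1/5
Then r = λ/(1−λ) = (1/5)/(4/5) = 1/4. Check: with r = 1/4, K = (4/5, 0) and [UAF]:[XQK] = 7/4 as required.

r = 1/4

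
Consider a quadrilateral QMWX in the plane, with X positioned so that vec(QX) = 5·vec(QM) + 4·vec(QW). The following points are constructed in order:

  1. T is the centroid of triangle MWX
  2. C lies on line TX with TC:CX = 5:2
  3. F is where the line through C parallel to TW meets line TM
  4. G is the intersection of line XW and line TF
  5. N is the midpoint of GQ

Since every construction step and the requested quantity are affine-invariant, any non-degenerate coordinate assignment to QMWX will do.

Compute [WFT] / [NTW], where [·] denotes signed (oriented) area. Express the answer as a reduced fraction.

Work in coordinates with Q = (0, 0), M = (1, 0), W = (0, 1), X = (5, 4).
1. T is the centroid of triangle MWX ⇒ T = (2, 5/3)
2. C lies on line TX with TC:CX = 5:2 ⇒ C = (29/7, 10/3)
3. F is where the line through C parallel to TW meets line TM ⇒ F = (19/7, 20/7)
4. G is the intersection of line XW and line TF ⇒ G = (5/2, 5/2)
5. N is the midpoint of GQ ⇒ N = (5/4, 5/4)
2·[WFT] = -40/21, 2·[NTW] = 1/3
[WFT]:[NTW] = -40/21:1/3 = -40/7

[WFT]:[NTW] = -40/7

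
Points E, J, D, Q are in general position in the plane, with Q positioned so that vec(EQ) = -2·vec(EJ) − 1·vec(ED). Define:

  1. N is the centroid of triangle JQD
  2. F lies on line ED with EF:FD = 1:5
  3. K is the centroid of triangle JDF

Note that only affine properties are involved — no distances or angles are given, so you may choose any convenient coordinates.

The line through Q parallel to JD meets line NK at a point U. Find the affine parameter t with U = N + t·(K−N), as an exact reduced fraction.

t = -48/19

Set E = (0, 0), J = (1, 0), D = (0, 1), Q = (-2, -1); any affine frame gives the same invariant.
1. N is the centroid of triangle JQD ⇒ N = (-1/3, 0)
2. F lies on line ED with EF:FD = 1:5 ⇒ F = (0, 1/6)
3. K is the centroid of triangle JDF ⇒ K = (1/3, 7/18)
through Q parallel to JD: direction (-1, 1); meets NK at U = (-115/57, -56/57)
U = N + t·(K−N) with t = -48/19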